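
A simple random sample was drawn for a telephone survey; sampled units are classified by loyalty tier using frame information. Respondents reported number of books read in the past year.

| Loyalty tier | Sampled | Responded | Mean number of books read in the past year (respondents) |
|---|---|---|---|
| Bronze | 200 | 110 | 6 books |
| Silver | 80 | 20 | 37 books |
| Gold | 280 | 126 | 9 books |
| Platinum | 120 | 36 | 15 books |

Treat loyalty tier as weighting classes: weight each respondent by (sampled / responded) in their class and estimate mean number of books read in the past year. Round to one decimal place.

Class response rates: Bronze 110/200 = 55%, Silver 20/80 = 25%, Gold 126/280 = 45%, Platinum 36/120 = 30%.
Weighting each respondent by the inverse class response rate inflates each class back to its sampled size, so the class weight is n_sampled:
  Bronze: 200 × 6 = 1200
  Silver: 80 × 37 = 2960
  Gold: 280 × 9 = 2520
  Platinum: 120 × 15 = 1800
Adjusted estimate = 8480 / 680 = 12.4706 → 12.5.

12.5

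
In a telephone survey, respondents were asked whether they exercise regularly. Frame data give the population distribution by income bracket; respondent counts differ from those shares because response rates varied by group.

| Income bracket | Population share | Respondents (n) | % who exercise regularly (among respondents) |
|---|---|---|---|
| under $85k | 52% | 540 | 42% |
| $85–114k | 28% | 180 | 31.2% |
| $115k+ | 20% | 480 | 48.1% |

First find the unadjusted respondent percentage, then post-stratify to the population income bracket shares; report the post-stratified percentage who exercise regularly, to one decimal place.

40.2%

Naive respondent-only estimate (weights = respondent counts):
  (540/1200)×42 + (180/1200)×31.2 + (480/1200)×48.1 = 42.82%
Post-stratified estimate weights by population shares:
  0.52×42 + 0.28×31.2 + 0.2×48.1 = 40.196%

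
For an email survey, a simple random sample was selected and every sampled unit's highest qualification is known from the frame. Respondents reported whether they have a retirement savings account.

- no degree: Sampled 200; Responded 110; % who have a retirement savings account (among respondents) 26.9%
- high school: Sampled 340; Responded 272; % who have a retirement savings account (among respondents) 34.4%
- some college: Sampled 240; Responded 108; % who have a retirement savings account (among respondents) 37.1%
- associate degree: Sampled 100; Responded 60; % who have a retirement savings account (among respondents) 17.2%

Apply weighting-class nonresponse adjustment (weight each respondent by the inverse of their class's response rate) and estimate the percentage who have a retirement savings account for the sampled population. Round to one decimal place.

Response rates by class: no degree 110/200 = 55%, high school 272/340 = 80%, some college 108/240 = 45%, associate degree 60/100 = 60%.
Each respondent's weight = sampled/responded in their class; summing within a class gives n_sampled, so:
  no degree: 200 × 26.9 = 5380
  high school: 340 × 34.4 = 11,696
  some college: 240 × 37.1 = 8904
  associate degree: 100 × 17.2 = 1720
Adjusted estimate = 27,700 / 880 = 31.4773 → 31.5%.

31.5%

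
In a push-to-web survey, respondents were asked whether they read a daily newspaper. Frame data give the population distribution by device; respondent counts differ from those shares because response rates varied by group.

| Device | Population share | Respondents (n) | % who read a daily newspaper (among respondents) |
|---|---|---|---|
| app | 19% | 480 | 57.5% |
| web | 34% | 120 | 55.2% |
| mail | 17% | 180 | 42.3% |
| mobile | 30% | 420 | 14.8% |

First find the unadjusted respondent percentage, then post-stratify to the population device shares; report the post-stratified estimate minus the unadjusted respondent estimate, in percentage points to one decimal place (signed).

+1.3 percentage points

Unadjusted (pooled respondent) estimate weights by respondent counts:
  (480/1200)×57.5 + (120/1200)×55.2 + (180/1200)×42.3 + (420/1200)×14.8 = 40.045%
Post-stratifying to population shares instead:
  0.19×57.5 + 0.34×55.2 + 0.17×42.3 + 0.3×14.8 = 41.324%
Difference = 41.324 − 40.045 = 1.279 pp.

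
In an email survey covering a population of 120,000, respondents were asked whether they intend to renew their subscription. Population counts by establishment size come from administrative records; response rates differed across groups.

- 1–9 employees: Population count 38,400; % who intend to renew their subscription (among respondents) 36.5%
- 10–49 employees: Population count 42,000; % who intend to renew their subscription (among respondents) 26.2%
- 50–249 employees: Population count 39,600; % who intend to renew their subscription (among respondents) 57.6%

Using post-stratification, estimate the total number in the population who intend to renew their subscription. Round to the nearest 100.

Estimated count per cell = population count × respondent percentage:
  1–9 employees: 38,400 × 36.5% = 14,016
  10–49 employees: 42,000 × 26.2% = 11,004
  50–249 employees: 39,600 × 57.6% = 22809.6
Estimated total = 47829.6 → 47,800.

47,800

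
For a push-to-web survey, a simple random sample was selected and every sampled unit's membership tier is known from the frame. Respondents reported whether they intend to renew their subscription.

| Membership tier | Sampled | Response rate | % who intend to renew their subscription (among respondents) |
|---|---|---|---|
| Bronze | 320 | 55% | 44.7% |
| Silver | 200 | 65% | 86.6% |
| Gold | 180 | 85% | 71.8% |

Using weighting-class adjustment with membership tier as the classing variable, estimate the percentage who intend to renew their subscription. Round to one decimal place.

Inverse-response-rate weighting restores each class to its sampled count, so class totals weight by n_sampled:
  Bronze: 320 × 44.7 = 14,304
  Silver: 200 × 86.6 = 17,320
  Gold: 180 × 71.8 = 12,924
Adjusted estimate = 44,548 / 700 = 63.64 → 63.6%.

63.6%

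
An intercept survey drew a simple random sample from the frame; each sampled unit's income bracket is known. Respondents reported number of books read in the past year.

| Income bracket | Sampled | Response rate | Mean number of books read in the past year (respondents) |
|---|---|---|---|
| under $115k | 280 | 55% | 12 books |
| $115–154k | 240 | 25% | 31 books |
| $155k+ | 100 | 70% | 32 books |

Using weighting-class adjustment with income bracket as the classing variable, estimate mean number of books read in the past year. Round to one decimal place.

Inverse-response-rate weighting restores each class to its sampled count, so class totals weight by n_sampled:
  under $115k: 280 × 12 = 3360
  $115–154k: 240 × 31 = 7440
  $155k+: 100 × 32 = 3200
Adjusted estimate = 14,000 / 620 = 22.5806 → 22.6.

22.6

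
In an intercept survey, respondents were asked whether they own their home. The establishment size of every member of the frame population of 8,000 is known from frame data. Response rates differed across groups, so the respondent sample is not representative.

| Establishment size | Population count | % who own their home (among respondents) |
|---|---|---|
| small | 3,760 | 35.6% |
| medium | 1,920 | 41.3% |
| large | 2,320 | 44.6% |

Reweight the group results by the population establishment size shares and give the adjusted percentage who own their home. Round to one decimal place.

Weight each group's respondent value by its population share:
  small: (3,760/8,000) × 35.6 = 16.732
  medium: (1,920/8,000) × 41.3 = 9.912
  large: (2,320/8,000) × 44.6 = 12.934
Post-stratified estimate = 39.578 → 39.6%.

39.6%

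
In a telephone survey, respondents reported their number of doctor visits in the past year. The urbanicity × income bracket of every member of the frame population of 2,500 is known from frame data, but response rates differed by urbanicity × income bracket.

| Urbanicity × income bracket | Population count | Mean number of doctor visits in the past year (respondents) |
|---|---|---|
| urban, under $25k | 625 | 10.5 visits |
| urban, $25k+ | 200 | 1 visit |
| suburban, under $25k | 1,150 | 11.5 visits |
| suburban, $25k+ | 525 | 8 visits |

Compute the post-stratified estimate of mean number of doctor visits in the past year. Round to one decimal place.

9.7

Each cell contributes population-share × respondent value:
  urban, under $25k: (625/2,500) × 10.5 = 2.625
  urban, $25k+: (200/2,500) × 1 = 0.08
  suburban, under $25k: (1,150/2,500) × 11.5 = 5.29
  suburban, $25k+: (525/2,500) × 8 = 1.68
Post-stratified estimate = 9.675 → 9.7.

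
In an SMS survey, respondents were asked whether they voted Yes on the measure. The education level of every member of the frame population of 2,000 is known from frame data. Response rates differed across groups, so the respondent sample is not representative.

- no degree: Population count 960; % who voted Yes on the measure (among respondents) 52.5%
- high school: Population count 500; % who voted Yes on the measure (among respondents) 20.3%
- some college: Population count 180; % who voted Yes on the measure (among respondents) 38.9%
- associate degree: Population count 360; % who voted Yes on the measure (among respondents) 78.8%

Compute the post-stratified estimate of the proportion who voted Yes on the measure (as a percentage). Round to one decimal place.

Weight each group's respondent value by its population share:
  no degree: (960/2,000) × 52.5 = 25.2
  high school: (500/2,000) × 20.3 = 5.075
  some college: (180/2,000) × 38.9 = 3.501
  associate degree: (360/2,000) × 78.8 = 14.184
Post-stratified estimate = 47.96 → 48.0%.

48.0%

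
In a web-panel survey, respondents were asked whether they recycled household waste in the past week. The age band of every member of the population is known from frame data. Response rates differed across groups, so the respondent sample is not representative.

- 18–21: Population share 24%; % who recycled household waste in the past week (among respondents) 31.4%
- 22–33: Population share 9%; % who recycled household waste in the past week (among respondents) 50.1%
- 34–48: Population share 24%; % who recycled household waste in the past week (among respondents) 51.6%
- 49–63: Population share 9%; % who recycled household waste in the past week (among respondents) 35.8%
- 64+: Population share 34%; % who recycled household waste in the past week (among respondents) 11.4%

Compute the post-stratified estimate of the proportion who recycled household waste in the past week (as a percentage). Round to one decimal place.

31.5%

Weight each group's respondent value by its population share:
  18–21: 0.24 × 31.4 = 7.536
  22–33: 0.09 × 50.1 = 4.509
  34–48: 0.24 × 51.6 = 12.384
  49–63: 0.09 × 35.8 = 3.222
  64+: 0.34 × 11.4 = 3.876
Post-stratified estimate = 31.527 → 31.5%.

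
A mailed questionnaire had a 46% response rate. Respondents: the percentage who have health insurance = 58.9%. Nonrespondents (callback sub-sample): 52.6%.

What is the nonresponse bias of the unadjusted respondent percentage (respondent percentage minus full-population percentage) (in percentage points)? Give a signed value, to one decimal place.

Nonresponse fraction = 1 − 0.46 = 0.54.
Bias = (nonresponse fraction) × (respondent percentage − nonrespondent percentage)
     = 0.54 × (58.9 − 52.6) = 0.54 × 6.3 = 3.402.

+3.4 percentage points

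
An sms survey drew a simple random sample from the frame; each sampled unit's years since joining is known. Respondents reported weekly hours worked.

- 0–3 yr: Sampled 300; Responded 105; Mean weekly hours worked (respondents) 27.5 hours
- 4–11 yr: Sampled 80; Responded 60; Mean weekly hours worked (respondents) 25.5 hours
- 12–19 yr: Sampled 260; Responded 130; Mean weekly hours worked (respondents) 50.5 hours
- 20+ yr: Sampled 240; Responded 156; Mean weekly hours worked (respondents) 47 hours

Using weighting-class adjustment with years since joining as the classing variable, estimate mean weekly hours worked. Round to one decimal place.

Class response rates: 0–3 yr 105/300 = 35%, 4–11 yr 60/80 = 75%, 12–19 yr 130/260 = 50%, 20+ yr 156/240 = 65%.
Weighting each respondent by the inverse class response rate inflates each class back to its sampled size, so the class weight is n_sampled:
  0–3 yr: 300 × 27.5 = 8250
  4–11 yr: 80 × 25.5 = 2040
  12–19 yr: 260 × 50.5 = 13,130
  20+ yr: 240 × 47 = 11,280
Adjusted estimate = 34,700 / 880 = 39.4318 → 39.4.

39.4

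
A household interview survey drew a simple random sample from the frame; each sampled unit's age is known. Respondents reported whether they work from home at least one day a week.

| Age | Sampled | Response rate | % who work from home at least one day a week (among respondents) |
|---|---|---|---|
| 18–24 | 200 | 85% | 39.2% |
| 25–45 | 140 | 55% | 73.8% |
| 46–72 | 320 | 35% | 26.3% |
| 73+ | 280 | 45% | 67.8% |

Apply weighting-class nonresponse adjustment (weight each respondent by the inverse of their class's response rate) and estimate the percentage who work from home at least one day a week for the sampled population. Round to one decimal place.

Weighting each respondent by the inverse class response rate inflates each class back to its sampled size, so the class weight is n_sampled:
  18–24: 200 × 39.2 = 7840
  25–45: 140 × 73.8 = 10,332
  46–72: 320 × 26.3 = 8416
  73+: 280 × 67.8 = 18,984
Adjusted estimate = 45,572 / 940 = 48.4809 → 48.5%.

48.5%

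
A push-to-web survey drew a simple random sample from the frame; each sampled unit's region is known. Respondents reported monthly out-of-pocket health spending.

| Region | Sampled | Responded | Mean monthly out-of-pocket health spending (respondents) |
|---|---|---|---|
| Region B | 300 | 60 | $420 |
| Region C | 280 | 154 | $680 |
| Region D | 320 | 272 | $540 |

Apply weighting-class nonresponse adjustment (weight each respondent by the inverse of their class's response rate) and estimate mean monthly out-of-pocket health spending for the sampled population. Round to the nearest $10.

$540

Class response rates: Region B 60/300 = 20%, Region C 154/280 = 55%, Region D 272/320 = 85%.
With weight = n_sampled/n_responded per class, the weighted class total is n_sampled:
  Region B: 300 × 420 = 126,000
  Region C: 280 × 680 = 190,400
  Region D: 320 × 540 = 172,800
Adjusted estimate = 489,200 / 900 = 543.556 → $540.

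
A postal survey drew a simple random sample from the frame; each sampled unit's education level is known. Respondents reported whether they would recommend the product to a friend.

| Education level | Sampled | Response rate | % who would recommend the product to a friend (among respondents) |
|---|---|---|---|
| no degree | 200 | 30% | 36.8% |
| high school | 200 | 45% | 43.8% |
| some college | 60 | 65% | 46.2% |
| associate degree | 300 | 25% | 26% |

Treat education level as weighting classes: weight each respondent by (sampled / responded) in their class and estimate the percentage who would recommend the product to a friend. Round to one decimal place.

With weight = n_sampled/n_responded per class, the weighted class total is n_sampled:
  no degree: 200 × 36.8 = 7360
  high school: 200 × 43.8 = 8760
  some college: 60 × 46.2 = 2772
  associate degree: 300 × 26 = 7800
Adjusted estimate = 26,692 / 760 = 35.1211 → 35.1%.

35.1%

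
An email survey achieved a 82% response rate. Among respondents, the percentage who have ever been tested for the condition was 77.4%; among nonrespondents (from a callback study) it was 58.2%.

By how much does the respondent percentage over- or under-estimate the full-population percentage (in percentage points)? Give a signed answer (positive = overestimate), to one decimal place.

+3.5 percentage points

Nonresponse fraction = 1 − 0.82 = 0.18.
Bias = (nonresponse fraction) × (respondent percentage − nonrespondent percentage)
     = 0.18 × (77.4 − 58.2) = 0.18 × 19.2 = 3.456.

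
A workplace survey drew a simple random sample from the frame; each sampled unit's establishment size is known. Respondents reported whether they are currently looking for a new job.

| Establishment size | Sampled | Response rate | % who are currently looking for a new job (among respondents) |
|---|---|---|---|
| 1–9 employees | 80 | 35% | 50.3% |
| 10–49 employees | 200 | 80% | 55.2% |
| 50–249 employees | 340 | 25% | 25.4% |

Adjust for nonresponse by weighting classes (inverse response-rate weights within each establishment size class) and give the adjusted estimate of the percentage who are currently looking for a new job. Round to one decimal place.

Weighting each respondent by the inverse class response rate inflates each class back to its sampled size, so the class weight is n_sampled:
  1–9 employees: 80 × 50.3 = 4024
  10–49 employees: 200 × 55.2 = 11,040
  50–249 employees: 340 × 25.4 = 8636
Adjusted estimate = 23,700 / 620 = 38.2258 → 38.2%.

38.2%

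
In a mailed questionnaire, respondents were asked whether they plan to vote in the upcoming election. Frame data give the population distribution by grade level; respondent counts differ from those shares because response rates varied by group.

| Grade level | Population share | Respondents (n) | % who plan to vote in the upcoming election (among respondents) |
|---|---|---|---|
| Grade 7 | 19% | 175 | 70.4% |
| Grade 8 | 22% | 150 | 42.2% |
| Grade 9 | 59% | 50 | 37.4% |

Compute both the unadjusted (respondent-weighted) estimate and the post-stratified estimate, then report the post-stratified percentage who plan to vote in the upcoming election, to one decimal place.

44.7%

Naive respondent-only estimate (weights = respondent counts):
  (175/375)×70.4 + (150/375)×42.2 + (50/375)×37.4 = 54.72%
Post-stratifying to population shares instead:
  0.19×70.4 + 0.22×42.2 + 0.59×37.4 = 44.726%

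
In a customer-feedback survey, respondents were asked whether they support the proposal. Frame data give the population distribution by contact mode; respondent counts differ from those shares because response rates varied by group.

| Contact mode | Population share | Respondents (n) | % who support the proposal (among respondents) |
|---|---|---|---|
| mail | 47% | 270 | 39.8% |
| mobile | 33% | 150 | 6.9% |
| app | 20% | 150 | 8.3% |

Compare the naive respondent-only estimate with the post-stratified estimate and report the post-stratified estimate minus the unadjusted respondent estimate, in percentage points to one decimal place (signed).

Without adjustment, the pooled respondent share is:
  (270/570)×39.8 + (150/570)×6.9 + (150/570)×8.3 = 22.8526%
Post-stratifying to population shares instead:
  0.47×39.8 + 0.33×6.9 + 0.2×8.3 = 22.643%
Difference = 22.643 − 22.8526 = -0.2096 pp.

-0.2 percentage points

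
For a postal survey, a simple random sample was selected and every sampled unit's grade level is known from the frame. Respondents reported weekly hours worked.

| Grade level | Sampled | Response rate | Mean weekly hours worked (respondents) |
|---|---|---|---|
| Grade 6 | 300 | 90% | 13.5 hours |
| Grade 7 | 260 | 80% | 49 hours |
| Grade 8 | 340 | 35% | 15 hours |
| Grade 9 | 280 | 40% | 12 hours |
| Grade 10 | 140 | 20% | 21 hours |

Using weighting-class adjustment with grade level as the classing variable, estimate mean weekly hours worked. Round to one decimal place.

Weighting each respondent by the inverse class response rate inflates each class back to its sampled size, so the class weight is n_sampled:
  Grade 6: 300 × 13.5 = 4050
  Grade 7: 260 × 49 = 12,740
  Grade 8: 340 × 15 = 5100
  Grade 9: 280 × 12 = 3360
  Grade 10: 140 × 21 = 2940
Adjusted estimate = 28,190 / 1,320 = 21.3561 → 21.4.

21.4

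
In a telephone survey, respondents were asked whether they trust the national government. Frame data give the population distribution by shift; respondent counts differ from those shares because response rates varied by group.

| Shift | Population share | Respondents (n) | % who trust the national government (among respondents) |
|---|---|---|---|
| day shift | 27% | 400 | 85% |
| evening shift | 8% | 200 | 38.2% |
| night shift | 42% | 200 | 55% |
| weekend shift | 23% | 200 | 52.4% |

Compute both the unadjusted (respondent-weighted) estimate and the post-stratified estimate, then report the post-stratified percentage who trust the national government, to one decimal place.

Naive respondent-only estimate (weights = respondent counts):
  (400/1000)×85 + (200/1000)×38.2 + (200/1000)×55 + (200/1000)×52.4 = 63.12%
Post-stratifying to population shares instead:
  0.27×85 + 0.08×38.2 + 0.42×55 + 0.23×52.4 = 61.158%

61.2%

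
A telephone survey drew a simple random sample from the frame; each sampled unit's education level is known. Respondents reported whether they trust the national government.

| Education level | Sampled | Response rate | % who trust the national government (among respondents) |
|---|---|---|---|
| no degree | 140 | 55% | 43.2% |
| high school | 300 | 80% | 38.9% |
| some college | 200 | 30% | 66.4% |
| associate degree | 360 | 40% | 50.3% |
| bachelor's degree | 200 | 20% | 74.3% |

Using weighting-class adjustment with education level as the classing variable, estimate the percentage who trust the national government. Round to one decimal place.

53.3%

Weighting each respondent by the inverse class response rate inflates each class back to its sampled size, so the class weight is n_sampled:
  no degree: 140 × 43.2 = 6048
  high school: 300 × 38.9 = 11,670
  some college: 200 × 66.4 = 13280
  associate degree: 360 × 50.3 = 18,108
  bachelor's degree: 200 × 74.3 = 14,860
Adjusted estimate = 63,966 / 1,200 = 53.305 → 53.3%.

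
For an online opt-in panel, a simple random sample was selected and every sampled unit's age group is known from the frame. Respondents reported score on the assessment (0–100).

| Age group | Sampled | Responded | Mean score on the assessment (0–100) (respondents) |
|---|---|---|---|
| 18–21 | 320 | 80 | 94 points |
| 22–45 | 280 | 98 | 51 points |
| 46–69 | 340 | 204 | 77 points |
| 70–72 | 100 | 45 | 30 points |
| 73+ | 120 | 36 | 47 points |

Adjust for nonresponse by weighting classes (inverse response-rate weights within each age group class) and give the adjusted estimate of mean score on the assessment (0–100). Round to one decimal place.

Class response rates: 18–21 80/320 = 25%, 22–45 98/280 = 35%, 46–69 204/340 = 60%, 70–72 45/100 = 45%, 73+ 36/120 = 30%.
Each respondent's weight = sampled/responded in their class; summing within a class gives n_sampled, so:
  18–21: 320 × 94 = 30,080
  22–45: 280 × 51 = 14,280
  46–69: 340 × 77 = 26,180
  70–72: 100 × 30 = 3000
  73+: 120 × 47 = 5640
Adjusted estimate = 79,180 / 1,160 = 68.2586 → 68.3.

68.3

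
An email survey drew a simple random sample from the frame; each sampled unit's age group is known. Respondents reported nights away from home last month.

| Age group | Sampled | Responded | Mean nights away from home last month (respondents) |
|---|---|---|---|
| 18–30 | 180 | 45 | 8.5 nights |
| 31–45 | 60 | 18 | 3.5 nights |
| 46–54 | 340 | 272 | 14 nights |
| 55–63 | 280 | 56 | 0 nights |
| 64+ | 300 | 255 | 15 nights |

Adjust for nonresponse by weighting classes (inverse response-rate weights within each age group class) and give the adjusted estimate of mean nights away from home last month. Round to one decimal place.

Response rates by class: 18–30 45/180 = 25%, 31–45 18/60 = 30%, 46–54 272/340 = 80%, 55–63 56/280 = 20%, 64+ 255/300 = 85%.
Inverse-response-rate weighting restores each class to its sampled count, so class totals weight by n_sampled:
  18–30: 180 × 8.5 = 1530
  31–45: 60 × 3.5 = 210
  46–54: 340 × 14 = 4760
  55–63: 280 × 0 = 0
  64+: 300 × 15 = 4500
Adjusted estimate = 11,000 / 1,160 = 9.48276 → 9.5.

9.5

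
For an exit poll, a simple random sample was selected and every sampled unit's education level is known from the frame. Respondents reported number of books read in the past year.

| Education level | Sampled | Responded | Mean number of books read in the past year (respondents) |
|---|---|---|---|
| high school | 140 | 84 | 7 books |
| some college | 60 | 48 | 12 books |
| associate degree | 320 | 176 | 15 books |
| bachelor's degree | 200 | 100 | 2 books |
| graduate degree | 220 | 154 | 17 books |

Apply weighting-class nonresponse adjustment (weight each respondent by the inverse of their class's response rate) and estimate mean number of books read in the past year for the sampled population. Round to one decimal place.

11.3

Response rates by class: high school 84/140 = 60%, some college 48/60 = 80%, associate degree 176/320 = 55%, bachelor's degree 100/200 = 50%, graduate degree 154/220 = 70%.
Weighting each respondent by the inverse class response rate inflates each class back to its sampled size, so the class weight is n_sampled:
  high school: 140 × 7 = 980
  some college: 60 × 12 = 720
  associate degree: 320 × 15 = 4800
  bachelor's degree: 200 × 2 = 400
  graduate degree: 220 × 17 = 3740
Adjusted estimate = 10,640 / 940 = 11.3191 → 11.3.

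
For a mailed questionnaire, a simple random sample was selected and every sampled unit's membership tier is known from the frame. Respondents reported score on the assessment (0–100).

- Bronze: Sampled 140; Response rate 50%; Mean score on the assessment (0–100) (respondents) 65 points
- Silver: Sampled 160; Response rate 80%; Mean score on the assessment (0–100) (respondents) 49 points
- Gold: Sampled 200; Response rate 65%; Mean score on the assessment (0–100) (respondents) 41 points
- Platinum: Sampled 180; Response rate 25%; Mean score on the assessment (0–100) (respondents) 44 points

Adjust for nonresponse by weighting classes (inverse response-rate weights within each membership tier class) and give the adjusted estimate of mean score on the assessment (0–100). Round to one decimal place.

48.6

Weighting each respondent by the inverse class response rate inflates each class back to its sampled size, so the class weight is n_sampled:
  Bronze: 140 × 65 = 9100
  Silver: 160 × 49 = 7840
  Gold: 200 × 41 = 8200
  Platinum: 180 × 44 = 7920
Adjusted estimate = 33,060 / 680 = 48.6176 → 48.6.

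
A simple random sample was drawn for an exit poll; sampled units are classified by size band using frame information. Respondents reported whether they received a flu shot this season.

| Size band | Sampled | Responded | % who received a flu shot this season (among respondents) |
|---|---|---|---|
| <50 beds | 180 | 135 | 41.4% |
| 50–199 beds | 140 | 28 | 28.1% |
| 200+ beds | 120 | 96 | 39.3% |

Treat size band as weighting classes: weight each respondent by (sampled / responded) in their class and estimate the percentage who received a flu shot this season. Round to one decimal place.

36.6%

Response rates by class: <50 beds 135/180 = 75%, 50–199 beds 28/140 = 20%, 200+ beds 96/120 = 80%.
Weighting each respondent by the inverse class response rate inflates each class back to its sampled size, so the class weight is n_sampled:
  <50 beds: 180 × 41.4 = 7452
  50–199 beds: 140 × 28.1 = 3934
  200+ beds: 120 × 39.3 = 4716
Adjusted estimate = 16,102 / 440 = 36.5955 → 36.6%.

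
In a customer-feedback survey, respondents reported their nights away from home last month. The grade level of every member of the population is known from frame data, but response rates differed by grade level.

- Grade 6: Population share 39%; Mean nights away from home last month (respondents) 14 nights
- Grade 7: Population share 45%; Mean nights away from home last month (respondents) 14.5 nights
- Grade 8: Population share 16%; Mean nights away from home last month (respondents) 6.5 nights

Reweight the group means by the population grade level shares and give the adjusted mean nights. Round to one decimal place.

Each cell contributes population-share × respondent value:
  Grade 6: 0.39 × 14 = 5.46
  Grade 7: 0.45 × 14.5 = 6.525
  Grade 8: 0.16 × 6.5 = 1.04
Post-stratified estimate = 13.025 → 13.0.

13.0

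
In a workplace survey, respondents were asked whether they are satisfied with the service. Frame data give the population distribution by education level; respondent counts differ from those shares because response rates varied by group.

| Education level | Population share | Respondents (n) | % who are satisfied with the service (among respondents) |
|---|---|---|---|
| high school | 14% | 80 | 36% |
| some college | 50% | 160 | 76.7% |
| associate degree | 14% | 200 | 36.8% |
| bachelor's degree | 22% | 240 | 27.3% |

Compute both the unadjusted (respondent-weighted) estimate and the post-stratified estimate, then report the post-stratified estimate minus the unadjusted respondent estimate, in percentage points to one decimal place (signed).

+11.8 percentage points

Without adjustment, the pooled respondent share is:
  (80/680)×36 + (160/680)×76.7 + (200/680)×36.8 + (240/680)×27.3 = 42.7412%
Reweighting by population education level shares:
  0.14×36 + 0.5×76.7 + 0.14×36.8 + 0.22×27.3 = 54.548%
Difference = 54.548 − 42.7412 = 11.8068 pp.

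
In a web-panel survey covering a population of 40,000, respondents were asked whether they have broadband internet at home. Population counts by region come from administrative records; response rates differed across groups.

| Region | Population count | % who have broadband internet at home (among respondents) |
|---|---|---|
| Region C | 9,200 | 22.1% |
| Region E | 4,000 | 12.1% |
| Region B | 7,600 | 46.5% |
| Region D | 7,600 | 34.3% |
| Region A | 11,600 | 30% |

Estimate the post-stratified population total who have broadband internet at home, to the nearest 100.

12,100

Apply each group's respondent rate to its population count:
  Region C: 9,200 × 22.1% = 2033.2
  Region E: 4,000 × 12.1% = 484
  Region B: 7,600 × 46.5% = 3534
  Region D: 7,600 × 34.3% = 2606.8
  Region A: 11,600 × 30% = 3480
Estimated total = 12,138 → 12,100.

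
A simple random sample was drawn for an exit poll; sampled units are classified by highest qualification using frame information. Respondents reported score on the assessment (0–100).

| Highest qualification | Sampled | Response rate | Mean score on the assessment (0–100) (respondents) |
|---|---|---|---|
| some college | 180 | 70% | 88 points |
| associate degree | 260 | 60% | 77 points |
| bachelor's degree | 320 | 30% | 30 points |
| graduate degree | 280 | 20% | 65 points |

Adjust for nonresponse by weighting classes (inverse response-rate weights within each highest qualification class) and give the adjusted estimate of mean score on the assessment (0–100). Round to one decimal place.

Each respondent's weight = sampled/responded in their class; summing within a class gives n_sampled, so:
  some college: 180 × 88 = 15,840
  associate degree: 260 × 77 = 20,020
  bachelor's degree: 320 × 30 = 9600
  graduate degree: 280 × 65 = 18,200
Adjusted estimate = 63,660 / 1,040 = 61.2115 → 61.2.

61.2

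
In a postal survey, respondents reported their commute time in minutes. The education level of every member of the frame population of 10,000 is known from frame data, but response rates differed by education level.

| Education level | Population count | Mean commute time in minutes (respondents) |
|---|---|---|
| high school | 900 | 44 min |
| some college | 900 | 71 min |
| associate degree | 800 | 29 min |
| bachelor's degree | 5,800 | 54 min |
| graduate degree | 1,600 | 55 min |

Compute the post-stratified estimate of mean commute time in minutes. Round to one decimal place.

52.8

Each cell contributes population-share × respondent value:
  high school: (900/10,000) × 44 = 3.96
  some college: (900/10,000) × 71 = 6.39
  associate degree: (800/10,000) × 29 = 2.32
  bachelor's degree: (5,800/10,000) × 54 = 31.32
  graduate degree: (1,600/10,000) × 55 = 8.8
Post-stratified estimate = 52.79 → 52.8.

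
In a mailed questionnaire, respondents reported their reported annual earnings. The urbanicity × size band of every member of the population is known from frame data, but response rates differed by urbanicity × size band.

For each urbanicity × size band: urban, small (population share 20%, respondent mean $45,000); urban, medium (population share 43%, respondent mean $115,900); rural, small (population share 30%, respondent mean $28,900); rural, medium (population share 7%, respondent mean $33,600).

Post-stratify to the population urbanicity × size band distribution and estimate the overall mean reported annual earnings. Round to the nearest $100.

$69,900

Each cell contributes population-share × respondent value:
  urban, small: 0.2 × 45,000 = 9000
  urban, medium: 0.43 × 115,900 = 49,837
  rural, small: 0.3 × 28,900 = 8670
  rural, medium: 0.07 × 33,600 = 2352
Post-stratified estimate = 69,859 → $69,900.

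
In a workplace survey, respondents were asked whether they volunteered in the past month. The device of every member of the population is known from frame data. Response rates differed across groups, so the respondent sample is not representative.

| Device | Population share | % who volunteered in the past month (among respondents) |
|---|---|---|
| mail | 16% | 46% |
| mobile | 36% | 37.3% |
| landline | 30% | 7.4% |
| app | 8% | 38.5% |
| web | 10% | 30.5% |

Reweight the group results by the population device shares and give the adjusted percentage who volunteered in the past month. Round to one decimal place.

29.1%

Weight each group's respondent value by its population share:
  mail: 0.16 × 46 = 7.36
  mobile: 0.36 × 37.3 = 13.428
  landline: 0.3 × 7.4 = 2.22
  app: 0.08 × 38.5 = 3.08
  web: 0.1 × 30.5 = 3.05
Post-stratified estimate = 29.138 → 29.1%.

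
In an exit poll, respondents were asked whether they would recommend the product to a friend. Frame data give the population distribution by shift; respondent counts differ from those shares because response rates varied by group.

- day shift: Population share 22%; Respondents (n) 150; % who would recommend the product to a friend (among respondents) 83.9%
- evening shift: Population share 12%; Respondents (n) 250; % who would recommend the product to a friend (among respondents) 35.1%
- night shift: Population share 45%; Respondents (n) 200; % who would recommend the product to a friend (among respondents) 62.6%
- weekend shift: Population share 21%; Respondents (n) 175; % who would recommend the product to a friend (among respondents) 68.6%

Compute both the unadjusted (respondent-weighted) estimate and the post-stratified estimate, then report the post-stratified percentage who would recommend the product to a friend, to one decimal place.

Unadjusted (pooled respondent) estimate weights by respondent counts:
  (150/775)×83.9 + (250/775)×35.1 + (200/775)×62.6 + (175/775)×68.6 = 59.2065%
Post-stratifying to population shares instead:
  0.22×83.9 + 0.12×35.1 + 0.45×62.6 + 0.21×68.6 = 65.246%

65.2%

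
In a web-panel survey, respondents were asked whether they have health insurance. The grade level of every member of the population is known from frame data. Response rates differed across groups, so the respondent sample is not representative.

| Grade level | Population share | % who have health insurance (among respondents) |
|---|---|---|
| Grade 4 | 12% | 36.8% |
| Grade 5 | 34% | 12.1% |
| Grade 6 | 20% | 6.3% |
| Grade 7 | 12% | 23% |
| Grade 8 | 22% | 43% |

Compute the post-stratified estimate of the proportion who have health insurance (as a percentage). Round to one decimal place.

Weight each group's respondent value by its population share:
  Grade 4: 0.12 × 36.8 = 4.416
  Grade 5: 0.34 × 12.1 = 4.114
  Grade 6: 0.2 × 6.3 = 1.26
  Grade 7: 0.12 × 23 = 2.76
  Grade 8: 0.22 × 43 = 9.46
Post-stratified estimate = 22.01 → 22.0%.

22.0%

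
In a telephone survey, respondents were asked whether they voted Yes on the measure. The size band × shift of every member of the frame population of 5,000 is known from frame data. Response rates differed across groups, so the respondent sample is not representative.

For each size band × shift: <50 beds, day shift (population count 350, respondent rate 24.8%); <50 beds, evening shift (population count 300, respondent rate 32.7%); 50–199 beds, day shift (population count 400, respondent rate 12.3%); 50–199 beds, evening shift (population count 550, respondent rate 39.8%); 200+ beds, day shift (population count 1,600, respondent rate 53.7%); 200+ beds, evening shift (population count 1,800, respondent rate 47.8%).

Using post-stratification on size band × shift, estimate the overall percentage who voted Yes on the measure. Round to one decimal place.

Weight each group's respondent value by its population share:
  <50 beds, day shift: (350/5,000) × 24.8 = 1.736
  <50 beds, evening shift: (300/5,000) × 32.7 = 1.962
  50–199 beds, day shift: (400/5,000) × 12.3 = 0.984
  50–199 beds, evening shift: (550/5,000) × 39.8 = 4.378
  200+ beds, day shift: (1,600/5,000) × 53.7 = 17.184
  200+ beds, evening shift: (1,800/5,000) × 47.8 = 17.208
Post-stratified estimate = 43.452 → 43.5%.

43.5%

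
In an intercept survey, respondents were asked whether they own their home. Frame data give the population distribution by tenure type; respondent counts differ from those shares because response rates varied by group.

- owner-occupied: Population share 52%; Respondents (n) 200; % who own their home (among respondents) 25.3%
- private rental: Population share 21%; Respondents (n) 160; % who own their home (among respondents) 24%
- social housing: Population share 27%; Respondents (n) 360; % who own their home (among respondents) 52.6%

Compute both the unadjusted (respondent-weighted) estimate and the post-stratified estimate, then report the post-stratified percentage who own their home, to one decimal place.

Naive respondent-only estimate (weights = respondent counts):
  (200/720)×25.3 + (160/720)×24 + (360/720)×52.6 = 38.6611%
Post-stratifying to population shares instead:
  0.52×25.3 + 0.21×24 + 0.27×52.6 = 32.398%

32.4%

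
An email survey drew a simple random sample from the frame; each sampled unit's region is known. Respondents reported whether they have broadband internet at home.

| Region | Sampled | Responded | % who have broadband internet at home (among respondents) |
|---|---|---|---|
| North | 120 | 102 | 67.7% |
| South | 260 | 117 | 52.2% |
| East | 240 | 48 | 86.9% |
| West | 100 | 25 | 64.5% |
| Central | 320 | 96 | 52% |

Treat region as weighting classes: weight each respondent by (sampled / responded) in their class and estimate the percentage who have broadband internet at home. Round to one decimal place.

63.1%

Response rates by class: North 102/120 = 85%, South 117/260 = 45%, East 48/240 = 20%, West 25/100 = 25%, Central 96/320 = 30%.
With weight = n_sampled/n_responded per class, the weighted class total is n_sampled:
  North: 120 × 67.7 = 8124
  South: 260 × 52.2 = 13,572
  East: 240 × 86.9 = 20,856
  West: 100 × 64.5 = 6450
  Central: 320 × 52 = 16,640
Adjusted estimate = 65,642 / 1,040 = 63.1173 → 63.1%.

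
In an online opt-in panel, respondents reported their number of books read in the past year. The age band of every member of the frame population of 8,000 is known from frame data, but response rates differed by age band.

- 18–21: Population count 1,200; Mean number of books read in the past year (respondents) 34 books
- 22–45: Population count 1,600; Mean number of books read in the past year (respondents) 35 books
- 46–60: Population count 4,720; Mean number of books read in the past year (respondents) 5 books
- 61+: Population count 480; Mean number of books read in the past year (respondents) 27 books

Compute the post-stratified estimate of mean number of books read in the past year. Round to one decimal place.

16.7

Weight each group's respondent value by its population share:
  18–21: (1,200/8,000) × 34 = 5.1
  22–45: (1,600/8,000) × 35 = 7
  46–60: (4,720/8,000) × 5 = 2.95
  61+: (480/8,000) × 27 = 1.62
Post-stratified estimate = 16.67 → 16.7.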